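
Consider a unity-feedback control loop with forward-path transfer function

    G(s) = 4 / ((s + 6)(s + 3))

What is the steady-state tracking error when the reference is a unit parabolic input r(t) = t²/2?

e_ss = ∞

G(s) has no poles at the origin.
This is a Type 0 system; Ka = lim_{s→0} s^2·G(s) = 0, so the steady-state error for a parabola input is infinite.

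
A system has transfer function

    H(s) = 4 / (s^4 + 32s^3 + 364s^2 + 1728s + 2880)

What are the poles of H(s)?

s = -4, -12, -6, -10

The poles are the roots of the denominator s^4 + 32s^3 + 364s^2 + 1728s + 2880 = 0.
Trying s = -4: the polynomial evaluates to 0, so (s + 4) is a factor.
Dividing out leaves s^3 + 28s^2 + 252s + 720 = 0.
This factors further as (s + 12)(s + 6)(s + 10) = 0.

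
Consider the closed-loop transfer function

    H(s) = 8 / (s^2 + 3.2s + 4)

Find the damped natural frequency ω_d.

ω_d = 1.200 rad/s

Comparing s^2 + 3.2s + 4 to s^2 + 2ζωₙs + ωₙ²: ωₙ = 2 rad/s and ζ = 3.2/(2·2) = 0.8.
ζωₙ = 3.2/2 = 1.6, so ω_d = ωₙ√(1−ζ²) = √(ωₙ² − (ζωₙ)²) = √(4 − 1.6²) = √1.44 = 1.200 rad/s.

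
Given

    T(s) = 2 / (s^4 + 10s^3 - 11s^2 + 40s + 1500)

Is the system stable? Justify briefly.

unstable

The denominator s^4 + 10s^3 - 11s^2 + 40s + 1500 factors as (s + 10)(s + 6)(s^2 - 6s + 25), giving poles at s = -10, -6, 3 + 4j, 3 - 4j.
Since the pole(s) at s = 3 ± 4j lie in the right half-plane, the system is unstable.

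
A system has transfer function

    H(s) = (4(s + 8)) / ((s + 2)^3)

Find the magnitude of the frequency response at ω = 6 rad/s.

Substitute s = j6: numerator = 32 + j24, denominator = -208 - j144.
|H(j6)| = |32 + j24| / |-208 - j144| = 40 / 252.98 ≈ 0.1581.

|H(j6)| ≈ 0.1581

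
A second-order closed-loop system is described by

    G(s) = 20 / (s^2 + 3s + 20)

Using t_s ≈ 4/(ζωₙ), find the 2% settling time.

t_s ≈ 2.667 s

Comparing s^2 + 3s + 20 to s^2 + 2ζωₙs + ωₙ²: ωₙ = √20 ≈ 4.472 rad/s and ζ = 3/(2·√20) ≈ 0.3354.
ζωₙ = 3/2 = 1.5, so t_s ≈ 4/(ζωₙ) = 4/1.5 ≈ 2.667 s.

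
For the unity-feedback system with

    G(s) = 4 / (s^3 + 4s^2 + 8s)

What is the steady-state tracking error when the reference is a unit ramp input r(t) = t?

G(s) has one pole at the origin.
This is a Type 1 system. Kv = lim_{s→0} s·G(s) = 4/8 = 1/2.
e_ss = 1/Kv = 1/(1/2) = 2.

e_ss = 2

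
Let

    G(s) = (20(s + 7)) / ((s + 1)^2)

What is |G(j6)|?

Substitute s = j6: numerator = 140 + j120, denominator = -35 + j12.
|G(j6)| = |140 + j120| / |-35 + j12| = 184.39 / 37 ≈ 4.984.

|G(j6)| ≈ 4.984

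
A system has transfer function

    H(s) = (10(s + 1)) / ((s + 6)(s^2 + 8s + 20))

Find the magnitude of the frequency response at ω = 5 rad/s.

Substitute s = j5: numerator = 10 + j50, denominator = -230 + j215.
|H(j5)| = |10 + j50| / |-230 + j215| = 50.990 / 314.84 ≈ 0.1620.

|H(j5)| ≈ 0.1620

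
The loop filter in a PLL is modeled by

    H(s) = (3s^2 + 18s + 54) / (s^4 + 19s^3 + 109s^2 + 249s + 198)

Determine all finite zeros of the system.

s = -3 ± 3j

Set the numerator to zero: 3s^2 + 18s + 54 = 0, i.e. 3·(s^2 + 6s + 18) = 0.
Factoring: (s^2 + 6s + 18) = 0.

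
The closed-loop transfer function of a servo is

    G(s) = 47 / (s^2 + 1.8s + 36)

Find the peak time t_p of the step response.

Comparing s^2 + 1.8s + 36 to s^2 + 2ζωₙs + ωₙ²: ωₙ = 6 rad/s and ζ = 1.8/(2·6) = 0.15.
ζωₙ = 1.8/2 = 0.9, so ω_d = ωₙ√(1−ζ²) = √(ωₙ² − (ζωₙ)²) = √(36 − 0.9²) = √35.19 ≈ 5.932 rad/s.
t_p = π/ω_d = π/5.932 ≈ 0.5296 s.

t_p ≈ 0.5296 s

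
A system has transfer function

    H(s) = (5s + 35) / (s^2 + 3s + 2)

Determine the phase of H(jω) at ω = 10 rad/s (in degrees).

At s = j10: numerator = 35 + j50, denominator = -98 + j30.
∠H = ∠num − ∠den = 55.008° − (162.98°) = -108.0°.

∠H(j10) ≈ -108.0°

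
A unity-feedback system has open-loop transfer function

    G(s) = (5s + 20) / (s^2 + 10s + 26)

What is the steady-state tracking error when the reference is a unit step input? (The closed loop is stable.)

G(s) has no poles at the origin.
This is a Type 0 system. Kp = lim_{s→0} G(s) = 20/26 = 10/13.
e_ss = 1/(1 + Kp) = 1/(1 + 10/13) = 13/23 ≈ 0.5652.

e_ss = 0.5652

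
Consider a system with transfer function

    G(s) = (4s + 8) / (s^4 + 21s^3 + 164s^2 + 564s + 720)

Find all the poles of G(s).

s = -4, -6, -6, -5

The poles are the roots of the denominator s^4 + 21s^3 + 164s^2 + 564s + 720 = 0.
Trying s = -4: the polynomial evaluates to 0, so (s + 4) is a factor.
Dividing out leaves s^3 + 17s^2 + 96s + 180 = 0.
This factors further as (s + 6)^2(s + 5) = 0.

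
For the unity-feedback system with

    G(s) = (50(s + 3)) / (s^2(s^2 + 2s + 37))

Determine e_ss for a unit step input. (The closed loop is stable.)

G(s) has 2 poles at the origin.
This is a Type 2 system; for a step input the steady-state error is zero.

e_ss = 0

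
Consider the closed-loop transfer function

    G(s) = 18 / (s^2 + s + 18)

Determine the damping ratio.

ζ ≈ 0.1179

Compare the denominator to the standard form s^2 + 2ζωₙs + ωₙ².
ωₙ² = 18, so ωₙ = √18 ≈ 4.243 rad/s.
2ζωₙ = 1, so ζ = 1/(2·√18) ≈ 0.1179.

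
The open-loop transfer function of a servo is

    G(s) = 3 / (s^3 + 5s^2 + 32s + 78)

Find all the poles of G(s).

s = -1 + 5j, -1 - 5j, -3

The poles are the roots of the denominator s^3 + 5s^2 + 32s + 78 = 0.
Trying s = -3: the polynomial evaluates to 0, so (s + 3) is a factor.
Dividing out leaves s^2 + 2s + 26 = 0.
The quadratic formula then gives s = -1 ± 5j.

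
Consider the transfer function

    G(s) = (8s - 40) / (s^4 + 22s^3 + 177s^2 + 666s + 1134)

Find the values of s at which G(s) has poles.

The poles are the roots of the denominator s^4 + 22s^3 + 177s^2 + 666s + 1134 = 0.
Trying s = -9: the polynomial evaluates to 0, so (s + 9) is a factor.
Dividing out leaves s^3 + 13s^2 + 60s + 126 = 0.
This factors further as (s^2 + 6s + 18)(s + 7) = 0.

s = -9, -3 + 3j, -3 - 3j, -7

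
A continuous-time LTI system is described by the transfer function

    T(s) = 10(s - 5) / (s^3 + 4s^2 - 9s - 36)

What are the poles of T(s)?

s = -4, -3, 3

The poles are the roots of the denominator s^3 + 4s^2 - 9s - 36 = 0.
Trying s = -4: the polynomial evaluates to 0, so (s + 4) is a factor.
Dividing out leaves s^2 - 9 = 0.
Factoring the quadratic: (s + 3)(s - 3) = 0.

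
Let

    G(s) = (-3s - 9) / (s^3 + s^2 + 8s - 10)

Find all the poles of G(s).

s = -1 + 3j, -1 - 3j, 1

The poles are the roots of the denominator s^3 + s^2 + 8s - 10 = 0.
Trying s = 1: the polynomial evaluates to 0, so (s - 1) is a factor.
Dividing out leaves s^2 + 2s + 10 = 0.
The quadratic formula then gives s = -1 ± 3j.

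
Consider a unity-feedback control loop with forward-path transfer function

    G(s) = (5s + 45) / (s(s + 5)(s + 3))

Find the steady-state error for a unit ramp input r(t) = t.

e_ss = 0.3333

G(s) has one pole at the origin.
This is a Type 1 system. Kv = lim_{s→0} s·G(s) = 45/15 = 3.
e_ss = 1/Kv = 1/(3) = 1/3 ≈ 0.3333.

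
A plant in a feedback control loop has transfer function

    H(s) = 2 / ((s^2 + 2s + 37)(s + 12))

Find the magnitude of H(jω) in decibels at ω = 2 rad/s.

Substitute s = j2: numerator = 2, denominator = 388 + j114.
|H(j2)| = |2| / |388 + j114| = 2 / 404.40 ≈ 0.004946.
In decibels: 20·log₁₀(0.004946) ≈ -46.1 dB.

|H(j2)|_dB ≈ -46.1 dB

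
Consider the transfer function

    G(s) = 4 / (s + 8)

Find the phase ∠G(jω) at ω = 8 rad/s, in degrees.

∠G(j8) ≈ -45°

At s = j8: numerator = 4, denominator = 8 + j8.
∠G = ∠num − ∠den = 0° − (45°) = -45°.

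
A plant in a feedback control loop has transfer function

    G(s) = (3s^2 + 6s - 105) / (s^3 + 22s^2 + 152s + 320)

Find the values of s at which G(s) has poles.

s = -10, -4, -8

The poles are the roots of the denominator s^3 + 22s^2 + 152s + 320 = 0.
Trying s = -10: the polynomial evaluates to 0, so (s + 10) is a factor.
Dividing out leaves s^2 + 12s + 32 = 0.
Factoring the quadratic: (s + 4)(s + 8) = 0.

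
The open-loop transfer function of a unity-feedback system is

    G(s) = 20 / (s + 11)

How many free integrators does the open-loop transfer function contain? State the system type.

The denominator has no factor of s at the origin — no free integrator — so this is a Type 0 system.

Type 0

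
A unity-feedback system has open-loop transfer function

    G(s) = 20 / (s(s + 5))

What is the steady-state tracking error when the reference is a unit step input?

e_ss = 0

G(s) has one pole at the origin.
This is a Type 1 system; for a step input the steady-state error is zero.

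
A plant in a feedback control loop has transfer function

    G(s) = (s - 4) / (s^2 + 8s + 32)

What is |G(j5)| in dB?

Substitute s = j5: numerator = -4 + j5, denominator = 7 + j40.
|G(j5)| = |-4 + j5| / |7 + j40| = 6.4031 / 40.608 ≈ 0.1577.
In decibels: 20·log₁₀(0.1577) ≈ -16.0 dB.

|G(j5)|_dB ≈ -16.0 dB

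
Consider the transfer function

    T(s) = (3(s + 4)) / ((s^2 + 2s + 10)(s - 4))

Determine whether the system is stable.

The poles can be read from the denominator factors: s = -1 ± 3j, 4.
Since the pole(s) at s = 4 lie in the right half-plane, the system is unstable.

unstable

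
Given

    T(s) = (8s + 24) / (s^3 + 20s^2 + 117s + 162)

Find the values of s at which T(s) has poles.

s = -9, -9, -2

The poles are the roots of the denominator s^3 + 20s^2 + 117s + 162 = 0.
Trying s = -9: the polynomial evaluates to 0, so (s + 9) is a factor.
Dividing out leaves s^2 + 11s + 18 = 0.
Factoring the quadratic: (s + 9)(s + 2) = 0.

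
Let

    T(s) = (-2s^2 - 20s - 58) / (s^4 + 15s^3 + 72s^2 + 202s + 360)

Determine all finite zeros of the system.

Set the numerator to zero: -2s^2 - 20s - 58 = 0, i.e. -2·(s^2 + 10s + 29) = 0.
Factoring: (s^2 + 10s + 29) = 0.

s = -5 ± 2j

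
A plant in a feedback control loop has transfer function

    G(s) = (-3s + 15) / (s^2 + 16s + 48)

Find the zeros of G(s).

s = 5

Set the numerator to zero: -3s + 15 = 0, i.e. -3·(s - 5) = 0.
So s = 5.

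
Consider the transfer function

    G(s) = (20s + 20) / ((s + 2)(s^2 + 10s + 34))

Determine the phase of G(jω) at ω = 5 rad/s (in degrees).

∠G(j5) ≈ -69.30°

At s = j5: numerator = 20 + j100, denominator = -232 + j145.
∠G = ∠num − ∠den = 78.690° − (147.99°) = -69.30°.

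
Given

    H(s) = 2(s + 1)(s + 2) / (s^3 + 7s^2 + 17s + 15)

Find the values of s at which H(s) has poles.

s = -2 ± j, -3

The poles are the roots of the denominator s^3 + 7s^2 + 17s + 15 = 0.
Trying s = -3: the polynomial evaluates to 0, so (s + 3) is a factor.
Dividing out leaves s^2 + 4s + 5 = 0.
The quadratic formula then gives s = -2 ± 1j.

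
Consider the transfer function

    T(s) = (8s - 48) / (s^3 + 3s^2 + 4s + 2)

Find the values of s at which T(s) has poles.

s = -1 ± j, -1

The poles are the roots of the denominator s^3 + 3s^2 + 4s + 2 = 0.
Trying s = -1: the polynomial evaluates to 0, so (s + 1) is a factor.
Dividing out leaves s^2 + 2s + 2 = 0.
The quadratic formula then gives s = -1 ± 1j.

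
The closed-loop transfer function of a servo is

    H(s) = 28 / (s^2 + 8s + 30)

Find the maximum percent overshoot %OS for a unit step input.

Comparing s^2 + 8s + 30 to s^2 + 2ζωₙs + ωₙ²: ωₙ = √30 ≈ 5.477 rad/s and ζ = 8/(2·√30) ≈ 0.7303.
%OS = 100·exp(−πζ/√(1−ζ²)) = 100·exp(−π·0.7303/√(1−0.7303²)) ≈ 3.48%.

%OS ≈ 3.48%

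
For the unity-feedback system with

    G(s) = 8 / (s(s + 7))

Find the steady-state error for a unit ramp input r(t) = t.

G(s) has one pole at the origin.
This is a Type 1 system. Kv = lim_{s→0} s·G(s) = 8/7.
e_ss = 1/Kv = 1/(8/7) = 7/8 ≈ 0.8750.

e_ss = 0.8750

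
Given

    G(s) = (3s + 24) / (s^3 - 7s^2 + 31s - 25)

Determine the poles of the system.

The poles are the roots of the denominator s^3 - 7s^2 + 31s - 25 = 0.
Trying s = 1: the polynomial evaluates to 0, so (s - 1) is a factor.
Dividing out leaves s^2 - 6s + 25 = 0.
The quadratic formula then gives s = 3 ± 4j.

s = 3 ± 4j, 1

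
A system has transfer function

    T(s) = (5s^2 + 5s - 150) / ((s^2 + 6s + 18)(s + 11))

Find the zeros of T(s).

s = -6, 5

Set the numerator to zero: 5s^2 + 5s - 150 = 0, i.e. 5·(s^2 + s - 30) = 0.
Factoring: (s + 6)(s - 5) = 0.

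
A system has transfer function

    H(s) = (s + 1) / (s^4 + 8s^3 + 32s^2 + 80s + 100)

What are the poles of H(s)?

s = -1 + 3j, -1 - 3j, -3 + j, -3 - j

The poles are the roots of the denominator s^4 + 8s^3 + 32s^2 + 80s + 100 = 0.
No real roots exist; factor into two real quadratics: (s^2 + 2s + 10)(s^2 + 6s + 10) = 0.
Each quadratic gives a conjugate pair via the quadratic formula.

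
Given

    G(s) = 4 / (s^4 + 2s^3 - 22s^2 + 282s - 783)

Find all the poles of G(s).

The poles are the roots of the denominator s^4 + 2s^3 - 22s^2 + 282s - 783 = 0.
Trying s = 3: the polynomial evaluates to 0, so (s - 3) is a factor.
Dividing out leaves s^3 + 5s^2 - 7s + 261 = 0.
This factors further as (s^2 - 4s + 29)(s + 9) = 0.

s = 2 ± 5j, 3, -9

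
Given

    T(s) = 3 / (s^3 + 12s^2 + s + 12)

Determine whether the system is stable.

The denominator s^3 + 12s^2 + s + 12 factors as (s^2 + 1)(s + 12), giving poles at s = ±j, -12.
Since the simple pole(s) at s = j, -j lie on the jω-axis with none in the right half-plane, the system is marginally stable.

marginally stable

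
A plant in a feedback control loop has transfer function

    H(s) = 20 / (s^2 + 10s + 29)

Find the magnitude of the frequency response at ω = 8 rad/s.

|H(j8)| ≈ 0.2290

Substitute s = j8: numerator = 20, denominator = -35 + j80.
|H(j8)| = |20| / |-35 + j80| = 20 / 87.321 ≈ 0.2290.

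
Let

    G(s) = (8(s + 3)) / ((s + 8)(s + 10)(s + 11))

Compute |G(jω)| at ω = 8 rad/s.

Substitute s = j8: numerator = 24 + j64, denominator = -976 + j1712.
|G(j8)| = |24 + j64| / |-976 + j1712| = 68.352 / 1970.7 ≈ 0.03468.

|G(j8)| ≈ 0.03468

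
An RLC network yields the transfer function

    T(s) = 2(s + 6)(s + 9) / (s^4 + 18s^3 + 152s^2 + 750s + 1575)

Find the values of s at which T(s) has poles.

The poles are the roots of the denominator s^4 + 18s^3 + 152s^2 + 750s + 1575 = 0.
Trying s = -5: the polynomial evaluates to 0, so (s + 5) is a factor.
Dividing out leaves s^3 + 13s^2 + 87s + 315 = 0.
This factors further as (s^2 + 6s + 45)(s + 7) = 0.

s = -3 + 6j, -3 - 6j, -5, -7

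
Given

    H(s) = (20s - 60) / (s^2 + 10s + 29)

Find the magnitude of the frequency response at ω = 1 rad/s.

Substitute s = j1: numerator = -60 + j20, denominator = 28 + j10.
|H(j1)| = |-60 + j20| / |28 + j10| = 63.246 / 29.732 ≈ 2.127.

|H(j1)| ≈ 2.127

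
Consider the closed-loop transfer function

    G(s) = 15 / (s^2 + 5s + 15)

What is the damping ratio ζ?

Compare the denominator to the standard form s^2 + 2ζωₙs + ωₙ².
ωₙ² = 15, so ωₙ = √15 ≈ 3.873 rad/s.
2ζωₙ = 5, so ζ = 5/(2·√15) ≈ 0.6455.

ζ ≈ 0.6455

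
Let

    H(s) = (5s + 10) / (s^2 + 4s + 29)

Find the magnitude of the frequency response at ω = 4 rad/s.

Substitute s = j4: numerator = 10 + j20, denominator = 13 + j16.
|H(j4)| = |10 + j20| / |13 + j16| = 22.361 / 20.616 ≈ 1.085.

|H(j4)| ≈ 1.085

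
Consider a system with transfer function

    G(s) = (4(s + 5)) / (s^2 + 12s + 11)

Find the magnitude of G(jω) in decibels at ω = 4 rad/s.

|G(j4)|_dB ≈ -5.50 dB

Substitute s = j4: numerator = 20 + j16, denominator = -5 + j48.
|G(j4)| = |20 + j16| / |-5 + j48| = 25.612 / 48.260 ≈ 0.5307.
In decibels: 20·log₁₀(0.5307) ≈ -5.50 dB.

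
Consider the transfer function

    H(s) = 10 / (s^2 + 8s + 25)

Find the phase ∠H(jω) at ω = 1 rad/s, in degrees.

At s = j1: numerator = 10, denominator = 24 + j8.
∠H = ∠num − ∠den = 0° − (18.435°) = -18.43°.

∠H(j1) ≈ -18.43°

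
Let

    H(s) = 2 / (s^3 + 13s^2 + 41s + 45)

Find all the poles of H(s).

The poles are the roots of the denominator s^3 + 13s^2 + 41s + 45 = 0.
Trying s = -9: the polynomial evaluates to 0, so (s + 9) is a factor.
Dividing out leaves s^2 + 4s + 5 = 0.
The quadratic formula then gives s = -2 ± 1j.

s = -2 + j, -2 - j, -9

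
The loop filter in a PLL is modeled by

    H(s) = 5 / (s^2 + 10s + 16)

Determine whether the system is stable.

stable

The denominator s^2 + 10s + 16 factors as (s + 2)(s + 8), giving poles at s = -2, -8.
Since all poles lie strictly in the left half-plane, the system is stable.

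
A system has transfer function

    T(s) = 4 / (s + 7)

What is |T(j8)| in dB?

|T(j8)|_dB ≈ -8.49 dB

Substitute s = j8: numerator = 4, denominator = 7 + j8.
|T(j8)| = |4| / |7 + j8| = 4 / 10.630 ≈ 0.3763.
In decibels: 20·log₁₀(0.3763) ≈ -8.49 dB.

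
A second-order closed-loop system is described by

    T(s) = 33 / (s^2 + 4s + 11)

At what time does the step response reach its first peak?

t_p ≈ 1.187 s

Comparing s^2 + 4s + 11 to s^2 + 2ζωₙs + ωₙ²: ωₙ = √11 ≈ 3.317 rad/s and ζ = 4/(2·√11) ≈ 0.6030.
ζωₙ = 4/2 = 2, so ω_d = ωₙ√(1−ζ²) = √(ωₙ² − (ζωₙ)²) = √(11 − 2²) = √7 ≈ 2.646 rad/s.
t_p = π/ω_d = π/2.646 ≈ 1.187 s.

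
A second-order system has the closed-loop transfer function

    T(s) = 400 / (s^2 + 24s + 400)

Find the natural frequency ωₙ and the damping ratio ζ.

Compare the denominator to the standard form s^2 + 2ζωₙs + ωₙ².
ωₙ² = 400, so ωₙ = 20 rad/s.
2ζωₙ = 24, so ζ = 24/(2·20) = 0.6.

ωₙ = 20 rad/s, ζ = 0.6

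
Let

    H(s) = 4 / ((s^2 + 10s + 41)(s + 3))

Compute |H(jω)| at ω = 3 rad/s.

|H(j3)| ≈ 0.02149

Substitute s = j3: numerator = 4, denominator = 6 + j186.
|H(j3)| = |4| / |6 + j186| = 4 / 186.10 ≈ 0.02149.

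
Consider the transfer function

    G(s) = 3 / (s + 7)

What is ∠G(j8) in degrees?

∠G(j8) ≈ -48.81°

At s = j8: numerator = 3, denominator = 7 + j8.
∠G = ∠num − ∠den = 0° − (48.814°) = -48.81°.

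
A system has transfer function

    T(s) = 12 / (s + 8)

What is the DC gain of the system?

T(0) = 3/2 ≈ 1.500

Set s = 0: T(0) = (12) / (8) = 3/2.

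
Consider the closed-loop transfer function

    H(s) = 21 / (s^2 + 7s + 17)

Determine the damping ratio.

ζ ≈ 0.8489

Compare the denominator to the standard form s^2 + 2ζωₙs + ωₙ².
ωₙ² = 17, so ωₙ = √17 ≈ 4.123 rad/s.
2ζωₙ = 7, so ζ = 7/(2·√17) ≈ 0.8489.
With ζ = 0.8489 the response is underdamped.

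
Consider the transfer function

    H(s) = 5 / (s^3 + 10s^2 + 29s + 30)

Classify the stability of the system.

The denominator s^3 + 10s^2 + 29s + 30 factors as (s + 6)(s^2 + 4s + 5), giving poles at s = -6, -2 ± j.
Since all poles lie strictly in the left half-plane, the system is stable.

stable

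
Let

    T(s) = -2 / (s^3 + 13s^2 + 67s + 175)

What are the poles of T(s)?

s = -3 ± 4j, -7

The poles are the roots of the denominator s^3 + 13s^2 + 67s + 175 = 0.
Trying s = -7: the polynomial evaluates to 0, so (s + 7) is a factor.
Dividing out leaves s^2 + 6s + 25 = 0.
The quadratic formula then gives s = -3 ± 4j.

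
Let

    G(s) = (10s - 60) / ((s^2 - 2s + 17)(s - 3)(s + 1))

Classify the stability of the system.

unstable

The poles can be read from the denominator factors: s = 1 + 4j, 1 - 4j, 3, -1.
Since the pole(s) at s = 1 ± 4j, 3 lie in the right half-plane, the system is unstable.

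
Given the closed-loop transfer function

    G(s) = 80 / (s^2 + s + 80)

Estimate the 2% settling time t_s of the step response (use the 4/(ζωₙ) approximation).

Comparing s^2 + s + 80 to s^2 + 2ζωₙs + ωₙ²: ωₙ = √80 ≈ 8.944 rad/s and ζ = 1/(2·√80) ≈ 0.05590.
ζωₙ = 1/2 = 0.5, so t_s ≈ 4/(ζωₙ) = 4/0.5 = 8 s.

t_s ≈ 8 s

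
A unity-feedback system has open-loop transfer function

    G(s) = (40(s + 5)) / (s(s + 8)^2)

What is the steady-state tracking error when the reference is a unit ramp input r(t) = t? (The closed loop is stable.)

G(s) has one pole at the origin.
This is a Type 1 system. Kv = lim_{s→0} s·G(s) = 200/64 = 25/8.
e_ss = 1/Kv = 1/(25/8) = 8/25 ≈ 0.3200.

e_ss = 0.3200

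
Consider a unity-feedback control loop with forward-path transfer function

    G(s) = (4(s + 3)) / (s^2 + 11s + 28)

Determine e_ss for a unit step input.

G(s) has no poles at the origin.
This is a Type 0 system. Kp = lim_{s→0} G(s) = 12/28 = 3/7.
e_ss = 1/(1 + Kp) = 1/(1 + 3/7) = 7/10 ≈ 0.7000.

e_ss = 0.7000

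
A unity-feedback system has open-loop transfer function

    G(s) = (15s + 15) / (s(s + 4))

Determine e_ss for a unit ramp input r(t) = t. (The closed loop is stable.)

e_ss = 0.2667

G(s) has one pole at the origin.
This is a Type 1 system. Kv = lim_{s→0} s·G(s) = 15/4.
e_ss = 1/Kv = 1/(15/4) = 4/15 ≈ 0.2667.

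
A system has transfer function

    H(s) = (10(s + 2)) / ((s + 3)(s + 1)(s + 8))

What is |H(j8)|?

Substitute s = j8: numerator = 20 + j80, denominator = -744 - j232.
|H(j8)| = |20 + j80| / |-744 - j232| = 82.462 / 779.33 ≈ 0.1058.

|H(j8)| ≈ 0.1058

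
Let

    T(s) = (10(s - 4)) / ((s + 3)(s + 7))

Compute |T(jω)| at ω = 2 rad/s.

|T(j2)| ≈ 1.704

Substitute s = j2: numerator = -40 + j20, denominator = 17 + j20.
|T(j2)| = |-40 + j20| / |17 + j20| = 44.721 / 26.249 ≈ 1.704.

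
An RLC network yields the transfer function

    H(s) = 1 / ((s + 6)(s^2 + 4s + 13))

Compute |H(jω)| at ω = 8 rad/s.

Substitute s = j8: numerator = 1, denominator = -562 - j216.
|H(j8)| = |1| / |-562 - j216| = 1 / 602.08 ≈ 0.001661.

|H(j8)| ≈ 0.001661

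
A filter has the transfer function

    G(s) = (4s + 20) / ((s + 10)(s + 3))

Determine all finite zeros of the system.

s = -5

Set the numerator to zero: 4s + 20 = 0, i.e. 4·(s + 5) = 0.
So s = -5.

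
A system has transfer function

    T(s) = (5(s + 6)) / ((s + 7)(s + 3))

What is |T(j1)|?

Substitute s = j1: numerator = 30 + j5, denominator = 20 + j10.
|T(j1)| = |30 + j5| / |20 + j10| = 30.414 / 22.361 ≈ 1.360.

|T(j1)| ≈ 1.360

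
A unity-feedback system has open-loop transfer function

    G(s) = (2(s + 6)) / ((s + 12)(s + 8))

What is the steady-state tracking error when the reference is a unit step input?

G(s) has no poles at the origin.
This is a Type 0 system. Kp = lim_{s→0} G(s) = 12/96 = 1/8.
e_ss = 1/(1 + Kp) = 1/(1 + 1/8) = 8/9 ≈ 0.8889.

e_ss = 0.8889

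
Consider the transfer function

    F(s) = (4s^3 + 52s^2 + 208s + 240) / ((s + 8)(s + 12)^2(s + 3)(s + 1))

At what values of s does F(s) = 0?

Set the numerator to zero: 4s^3 + 52s^2 + 208s + 240 = 0, i.e. 4·(s^3 + 13s^2 + 52s + 60) = 0.
Factoring: (s + 2)(s + 5)(s + 6) = 0.

s = -2, -5, -6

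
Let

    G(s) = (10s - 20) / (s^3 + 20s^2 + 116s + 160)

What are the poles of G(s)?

The poles are the roots of the denominator s^3 + 20s^2 + 116s + 160 = 0.
Trying s = -8: the polynomial evaluates to 0, so (s + 8) is a factor.
Dividing out leaves s^2 + 12s + 20 = 0.
Factoring the quadratic: (s + 10)(s + 2) = 0.

s = -8, -10, -2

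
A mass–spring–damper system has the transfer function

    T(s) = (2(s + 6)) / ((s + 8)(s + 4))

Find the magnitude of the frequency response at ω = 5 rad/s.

Substitute s = j5: numerator = 12 + j10, denominator = 7 + j60.
|T(j5)| = |12 + j10| / |7 + j60| = 15.620 / 60.407 ≈ 0.2586.

|T(j5)| ≈ 0.2586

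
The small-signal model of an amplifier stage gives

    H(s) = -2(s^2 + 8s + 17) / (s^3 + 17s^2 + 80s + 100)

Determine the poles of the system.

The poles are the roots of the denominator s^3 + 17s^2 + 80s + 100 = 0.
Trying s = -5: the polynomial evaluates to 0, so (s + 5) is a factor.
Dividing out leaves s^2 + 12s + 20 = 0.
Factoring the quadratic: (s + 10)(s + 2) = 0.

s = -5, -10, -2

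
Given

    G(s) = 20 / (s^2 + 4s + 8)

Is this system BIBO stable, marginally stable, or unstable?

The poles can be read from the denominator factors: s = -2 ± 2j.
Since all poles lie strictly in the left half-plane, the system is stable.

stable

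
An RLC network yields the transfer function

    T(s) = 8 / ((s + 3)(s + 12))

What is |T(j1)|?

|T(j1)| ≈ 0.2101

Substitute s = j1: numerator = 8, denominator = 35 + j15.
|T(j1)| = |8| / |35 + j15| = 8 / 38.079 ≈ 0.2101.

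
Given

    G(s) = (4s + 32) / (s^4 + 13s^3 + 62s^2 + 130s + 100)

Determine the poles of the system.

s = -3 ± j, -5, -2

The poles are the roots of the denominator s^4 + 13s^3 + 62s^2 + 130s + 100 = 0.
Trying s = -5: the polynomial evaluates to 0, so (s + 5) is a factor.
Dividing out leaves s^3 + 8s^2 + 22s + 20 = 0.
This factors further as (s^2 + 6s + 10)(s + 2) = 0.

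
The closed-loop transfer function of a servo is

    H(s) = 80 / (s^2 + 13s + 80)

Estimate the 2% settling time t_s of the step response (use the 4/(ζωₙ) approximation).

Comparing s^2 + 13s + 80 to s^2 + 2ζωₙs + ωₙ²: ωₙ = √80 ≈ 8.944 rad/s and ζ = 13/(2·√80) ≈ 0.7267.
ζωₙ = 13/2 = 6.5, so t_s ≈ 4/(ζωₙ) = 4/6.5 ≈ 0.6154 s.

t_s ≈ 0.6154 s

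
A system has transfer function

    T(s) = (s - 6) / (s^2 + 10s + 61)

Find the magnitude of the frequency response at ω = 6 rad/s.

|T(j6)| ≈ 0.1305

Substitute s = j6: numerator = -6 + j6, denominator = 25 + j60.
|T(j6)| = |-6 + j6| / |25 + j60| = 8.4853 / 65 ≈ 0.1305.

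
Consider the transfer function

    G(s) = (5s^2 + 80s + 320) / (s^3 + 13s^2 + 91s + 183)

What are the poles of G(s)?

s = -5 + 6j, -5 - 6j, -3

The poles are the roots of the denominator s^3 + 13s^2 + 91s + 183 = 0.
Trying s = -3: the polynomial evaluates to 0, so (s + 3) is a factor.
Dividing out leaves s^2 + 10s + 61 = 0.
The quadratic formula then gives s = -5 ± 6j.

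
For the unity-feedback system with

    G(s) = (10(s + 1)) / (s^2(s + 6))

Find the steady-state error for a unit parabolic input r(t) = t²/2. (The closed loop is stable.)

G(s) has 2 poles at the origin.
This is a Type 2 system. Ka = lim_{s→0} s^2·G(s) = 10/6 = 5/3.
e_ss = 1/Ka = 1/(5/3) = 3/5 ≈ 0.6000.

e_ss = 0.6000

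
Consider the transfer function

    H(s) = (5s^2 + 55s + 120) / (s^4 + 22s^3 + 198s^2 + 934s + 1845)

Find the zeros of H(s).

Set the numerator to zero: 5s^2 + 55s + 120 = 0, i.e. 5·(s^2 + 11s + 24) = 0.
Factoring: (s + 3)(s + 8) = 0.

s = -3, -8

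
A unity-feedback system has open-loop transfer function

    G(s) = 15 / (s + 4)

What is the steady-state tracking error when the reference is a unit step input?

e_ss = 0.2105

G(s) has no poles at the origin.
This is a Type 0 system. Kp = lim_{s→0} G(s) = 15/4.
e_ss = 1/(1 + Kp) = 1/(1 + 15/4) = 4/19 ≈ 0.2105.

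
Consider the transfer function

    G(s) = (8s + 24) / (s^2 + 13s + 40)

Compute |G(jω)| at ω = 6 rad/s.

|G(j6)| ≈ 0.6871

Substitute s = j6: numerator = 24 + j48, denominator = 4 + j78.
|G(j6)| = |24 + j48| / |4 + j78| = 53.666 / 78.102 ≈ 0.6871.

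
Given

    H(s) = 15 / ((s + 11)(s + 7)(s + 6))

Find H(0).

H(0) = 5/154 ≈ 0.03247

At s = 0 each factor (s + a) contributes a and each (s^2 + bs + c) contributes c.
H(0) = 15·1 / ((11) · (7) · (6)) = 15/462 = 5/154.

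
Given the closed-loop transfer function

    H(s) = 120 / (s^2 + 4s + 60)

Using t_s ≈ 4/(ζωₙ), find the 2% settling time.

t_s ≈ 2 s

Comparing s^2 + 4s + 60 to s^2 + 2ζωₙs + ωₙ²: ωₙ = √60 ≈ 7.746 rad/s and ζ = 4/(2·√60) ≈ 0.2582.
ζωₙ = 4/2 = 2, so t_s ≈ 4/(ζωₙ) = 4/2 = 2 s.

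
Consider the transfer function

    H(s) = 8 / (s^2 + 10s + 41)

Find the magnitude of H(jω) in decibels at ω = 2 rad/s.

Substitute s = j2: numerator = 8, denominator = 37 + j20.
|H(j2)| = |8| / |37 + j20| = 8 / 42.059 ≈ 0.1902.
In decibels: 20·log₁₀(0.1902) ≈ -14.4 dB.

|H(j2)|_dB ≈ -14.4 dB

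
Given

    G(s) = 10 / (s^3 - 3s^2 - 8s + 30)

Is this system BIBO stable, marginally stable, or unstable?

unstable

The denominator s^3 - 3s^2 - 8s + 30 factors as (s^2 - 6s + 10)(s + 3), giving poles at s = 3 ± j, -3.
Since the pole(s) at s = 3 ± j lie in the right half-plane, the system is unstable.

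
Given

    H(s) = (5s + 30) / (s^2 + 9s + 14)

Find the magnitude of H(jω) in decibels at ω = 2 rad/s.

Substitute s = j2: numerator = 30 + j10, denominator = 10 + j18.
|H(j2)| = |30 + j10| / |10 + j18| = 31.623 / 20.591 ≈ 1.536.
In decibels: 20·log₁₀(1.536) ≈ 3.73 dB.

|H(j2)|_dB ≈ 3.73 dB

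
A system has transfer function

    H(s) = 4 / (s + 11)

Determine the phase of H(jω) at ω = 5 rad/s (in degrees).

At s = j5: numerator = 4, denominator = 11 + j5.
∠H = ∠num − ∠den = 0° − (24.444°) = -24.44°.

∠H(j5) ≈ -24.44°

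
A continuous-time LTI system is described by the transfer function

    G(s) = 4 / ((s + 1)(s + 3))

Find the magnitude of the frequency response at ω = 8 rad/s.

Substitute s = j8: numerator = 4, denominator = -61 + j32.
|G(j8)| = |4| / |-61 + j32| = 4 / 68.884 ≈ 0.05807.

|G(j8)| ≈ 0.05807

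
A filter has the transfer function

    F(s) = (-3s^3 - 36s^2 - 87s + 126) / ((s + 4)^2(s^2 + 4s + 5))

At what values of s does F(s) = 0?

Set the numerator to zero: -3s^3 - 36s^2 - 87s + 126 = 0, i.e. -3·(s^3 + 12s^2 + 29s - 42) = 0.
Factoring: (s - 1)(s + 6)(s + 7) = 0.

s = 1, -6, -7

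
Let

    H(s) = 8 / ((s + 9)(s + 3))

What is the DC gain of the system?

H(0) = 8/27 ≈ 0.2963

At s = 0 each factor (s + a) contributes a and each (s^2 + bs + c) contributes c.
H(0) = 8·1 / ((9) · (3)) = 8/27 = 8/27.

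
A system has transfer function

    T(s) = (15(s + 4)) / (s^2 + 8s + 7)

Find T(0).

T(0) = 60/7 ≈ 8.571

Set s = 0: T(0) = (60) / (7) = 60/7.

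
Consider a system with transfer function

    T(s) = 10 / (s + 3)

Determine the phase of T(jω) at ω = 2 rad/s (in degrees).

At s = j2: numerator = 10, denominator = 3 + j2.
∠T = ∠num − ∠den = 0° − (33.690°) = -33.69°.

∠T(j2) ≈ -33.69°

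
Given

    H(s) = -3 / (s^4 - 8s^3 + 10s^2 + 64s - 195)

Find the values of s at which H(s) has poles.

The poles are the roots of the denominator s^4 - 8s^3 + 10s^2 + 64s - 195 = 0.
Trying s = -3: the polynomial evaluates to 0, so (s + 3) is a factor.
Dividing out leaves s^3 - 11s^2 + 43s - 65 = 0.
This factors further as (s^2 - 6s + 13)(s - 5) = 0.

s = 3 ± 2j, -3, 5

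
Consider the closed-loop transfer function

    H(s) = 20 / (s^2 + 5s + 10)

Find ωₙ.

ωₙ ≈ 3.162 rad/s

Compare the denominator to the standard form s^2 + 2ζωₙs + ωₙ².
ωₙ² = 10, so ωₙ = √10 ≈ 3.162 rad/s.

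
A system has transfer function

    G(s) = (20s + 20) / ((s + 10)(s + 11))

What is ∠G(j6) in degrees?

At s = j6: numerator = 20 + j120, denominator = 74 + j126.
∠G = ∠num − ∠den = 80.538° − (59.574°) = 20.96°.

∠G(j6) ≈ 20.96°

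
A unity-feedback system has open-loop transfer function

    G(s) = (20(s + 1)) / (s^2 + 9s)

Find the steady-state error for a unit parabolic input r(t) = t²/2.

G(s) has one pole at the origin.
This is a Type 1 system; Ka = lim_{s→0} s^2·G(s) = 0, so the steady-state error for a parabola input is infinite.

e_ss = ∞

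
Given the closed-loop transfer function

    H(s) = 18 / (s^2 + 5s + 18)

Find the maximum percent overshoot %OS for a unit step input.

%OS ≈ 10.1%

Comparing s^2 + 5s + 18 to s^2 + 2ζωₙs + ωₙ²: ωₙ = √18 ≈ 4.243 rad/s and ζ = 5/(2·√18) ≈ 0.5893.
%OS = 100·exp(−πζ/√(1−ζ²)) = 100·exp(−π·0.5893/√(1−0.5893²)) ≈ 10.1%.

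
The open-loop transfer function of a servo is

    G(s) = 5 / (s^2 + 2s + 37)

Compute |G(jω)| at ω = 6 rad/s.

|G(j6)| ≈ 0.4152

Substitute s = j6: numerator = 5, denominator = 1 + j12.
|G(j6)| = |5| / |1 + j12| = 5 / 12.042 ≈ 0.4152.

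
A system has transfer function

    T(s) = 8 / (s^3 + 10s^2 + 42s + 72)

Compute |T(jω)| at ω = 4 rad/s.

|T(j4)| ≈ 0.05872

Substitute s = j4: numerator = 8, denominator = -88 + j104.
|T(j4)| = |8| / |-88 + j104| = 8 / 136.24 ≈ 0.05872.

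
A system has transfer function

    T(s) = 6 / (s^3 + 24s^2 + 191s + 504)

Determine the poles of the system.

s = -8, -9, -7

The poles are the roots of the denominator s^3 + 24s^2 + 191s + 504 = 0.
Trying s = -8: the polynomial evaluates to 0, so (s + 8) is a factor.
Dividing out leaves s^2 + 16s + 63 = 0.
Factoring the quadratic: (s + 9)(s + 7) = 0.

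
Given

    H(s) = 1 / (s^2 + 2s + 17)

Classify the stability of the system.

The denominator s^2 + 2s + 17 factors as (s^2 + 2s + 17), giving poles at s = -1 ± 4j.
Since all poles lie strictly in the left half-plane, the system is stable.

stable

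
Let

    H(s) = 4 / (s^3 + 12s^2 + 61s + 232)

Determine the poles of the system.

The poles are the roots of the denominator s^3 + 12s^2 + 61s + 232 = 0.
Trying s = -8: the polynomial evaluates to 0, so (s + 8) is a factor.
Dividing out leaves s^2 + 4s + 29 = 0.
The quadratic formula then gives s = -2 ± 5j.

s = -2 + 5j, -2 - 5j, -8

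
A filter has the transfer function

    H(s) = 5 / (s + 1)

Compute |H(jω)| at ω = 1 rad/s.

|H(j1)| ≈ 3.536

Substitute s = j1: numerator = 5, denominator = 1 + j1.
|H(j1)| = |5| / |1 + j1| = 5 / 1.4142 ≈ 3.536.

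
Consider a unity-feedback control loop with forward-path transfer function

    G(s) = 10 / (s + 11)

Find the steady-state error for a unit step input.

G(s) has no poles at the origin.
This is a Type 0 system. Kp = lim_{s→0} G(s) = 10/11.
e_ss = 1/(1 + Kp) = 1/(1 + 10/11) = 11/21 ≈ 0.5238.

e_ss = 0.5238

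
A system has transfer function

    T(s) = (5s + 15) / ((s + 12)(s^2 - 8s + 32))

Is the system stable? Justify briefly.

The poles can be read from the denominator factors: s = -12, 4 + 4j, 4 - 4j.
Since the pole(s) at s = 4 ± 4j lie in the right half-plane, the system is unstable.

unstable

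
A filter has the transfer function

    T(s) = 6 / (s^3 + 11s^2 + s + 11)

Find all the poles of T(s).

s = ±j, -11

The poles are the roots of the denominator s^3 + 11s^2 + s + 11 = 0.
Trying s = -11: the polynomial evaluates to 0, so (s + 11) is a factor.
Dividing out leaves s^2 + 1 = 0.
The quadratic formula then gives s = 0 ± 1j.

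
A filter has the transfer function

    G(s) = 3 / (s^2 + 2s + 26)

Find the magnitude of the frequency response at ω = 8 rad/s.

Substitute s = j8: numerator = 3, denominator = -38 + j16.
|G(j8)| = |3| / |-38 + j16| = 3 / 41.231 ≈ 0.07276.

|G(j8)| ≈ 0.07276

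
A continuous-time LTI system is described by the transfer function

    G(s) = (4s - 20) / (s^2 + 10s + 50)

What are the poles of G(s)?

s = -5 + 5j, -5 - 5j

The poles are the roots of the denominator s^2 + 10s + 50 = 0.
Using the quadratic formula: s = (-10 ± √(-100))/2 = -5 ± 5j.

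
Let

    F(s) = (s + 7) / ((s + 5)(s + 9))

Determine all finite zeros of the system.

Set the numerator to zero: s + 7 = 0.
So s = -7.

s = -7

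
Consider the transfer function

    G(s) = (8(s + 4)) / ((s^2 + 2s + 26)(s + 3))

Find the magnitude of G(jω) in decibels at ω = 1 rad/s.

Substitute s = j1: numerator = 32 + j8, denominator = 73 + j31.
|G(j1)| = |32 + j8| / |73 + j31| = 32.985 / 79.310 ≈ 0.4159.
In decibels: 20·log₁₀(0.4159) ≈ -7.62 dB.

|G(j1)|_dB ≈ -7.62 dB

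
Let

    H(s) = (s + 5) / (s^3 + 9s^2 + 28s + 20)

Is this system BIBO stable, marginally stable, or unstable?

stable

The denominator s^3 + 9s^2 + 28s + 20 factors as (s^2 + 8s + 20)(s + 1), giving poles at s = -4 + 2j, -4 - 2j, -1.
Since all poles lie strictly in the left half-plane, the system is stable.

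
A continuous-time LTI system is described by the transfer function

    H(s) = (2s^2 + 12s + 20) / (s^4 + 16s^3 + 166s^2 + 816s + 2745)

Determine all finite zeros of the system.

s = -3 + j, -3 - j

Set the numerator to zero: 2s^2 + 12s + 20 = 0, i.e. 2·(s^2 + 6s + 10) = 0.
Factoring: (s^2 + 6s + 10) = 0.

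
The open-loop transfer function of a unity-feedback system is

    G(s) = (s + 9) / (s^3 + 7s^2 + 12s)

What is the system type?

Type 1

Factor s from the denominator: s^3 + 7s^2 + 12s = s·(s^2 + 7s + 12).
There is 1 pole at the origin, so the system is Type 1.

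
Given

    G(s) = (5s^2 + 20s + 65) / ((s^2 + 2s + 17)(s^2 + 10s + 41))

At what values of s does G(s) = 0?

s = -2 ± 3j

Set the numerator to zero: 5s^2 + 20s + 65 = 0, i.e. 5·(s^2 + 4s + 13) = 0.
Factoring: (s^2 + 4s + 13) = 0.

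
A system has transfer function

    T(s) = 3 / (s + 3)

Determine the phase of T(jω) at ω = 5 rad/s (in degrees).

At s = j5: numerator = 3, denominator = 3 + j5.
∠T = ∠num − ∠den = 0° − (59.036°) = -59.04°.

∠T(j5) ≈ -59.04°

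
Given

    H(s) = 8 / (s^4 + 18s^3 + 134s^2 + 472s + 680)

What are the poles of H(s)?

s = -5 ± 3j, -4 ± 2j

The poles are the roots of the denominator s^4 + 18s^3 + 134s^2 + 472s + 680 = 0.
No real roots exist; factor into two real quadratics: (s^2 + 10s + 34)(s^2 + 8s + 20) = 0.
Each quadratic gives a conjugate pair via the quadratic formula.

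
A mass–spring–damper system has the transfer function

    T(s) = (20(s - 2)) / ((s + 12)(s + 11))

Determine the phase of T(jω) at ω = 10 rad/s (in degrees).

∠T(j10) ≈ 19.23°

At s = j10: numerator = -40 + j200, denominator = 32 + j230.
∠T = ∠num − ∠den = 101.31° − (82.079°) = 19.23°.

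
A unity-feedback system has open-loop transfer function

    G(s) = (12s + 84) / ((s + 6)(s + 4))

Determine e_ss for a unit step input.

G(s) has no poles at the origin.
This is a Type 0 system. Kp = lim_{s→0} G(s) = 84/24 = 7/2.
e_ss = 1/(1 + Kp) = 1/(1 + 7/2) = 2/9 ≈ 0.2222.

e_ss = 0.2222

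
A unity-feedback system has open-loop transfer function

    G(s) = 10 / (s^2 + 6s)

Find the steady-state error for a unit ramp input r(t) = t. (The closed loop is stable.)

e_ss = 0.6000

G(s) has one pole at the origin.
This is a Type 1 system. Kv = lim_{s→0} s·G(s) = 10/6 = 5/3.
e_ss = 1/Kv = 1/(5/3) = 3/5 ≈ 0.6000.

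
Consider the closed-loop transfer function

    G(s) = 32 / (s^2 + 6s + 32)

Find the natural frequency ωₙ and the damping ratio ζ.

Compare the denominator to the standard form s^2 + 2ζωₙs + ωₙ².
ωₙ² = 32, so ωₙ = √32 ≈ 5.657 rad/s.
2ζωₙ = 6, so ζ = 6/(2·√32) ≈ 0.5303.
With ζ = 0.5303 the response is underdamped.

ωₙ ≈ 5.657 rad/s, ζ ≈ 0.5303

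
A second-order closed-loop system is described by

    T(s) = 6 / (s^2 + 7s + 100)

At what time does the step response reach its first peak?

t_p ≈ 0.3354 s

Comparing s^2 + 7s + 100 to s^2 + 2ζωₙs + ωₙ²: ωₙ = 10 rad/s and ζ = 7/(2·10) = 0.35.
ζωₙ = 7/2 = 3.5, so ω_d = ωₙ√(1−ζ²) = √(ωₙ² − (ζωₙ)²) = √(100 − 3.5²) = √87.75 ≈ 9.367 rad/s.
t_p = π/ω_d = π/9.367 ≈ 0.3354 s.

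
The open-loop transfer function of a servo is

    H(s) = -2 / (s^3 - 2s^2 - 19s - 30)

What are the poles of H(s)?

The poles are the roots of the denominator s^3 - 2s^2 - 19s - 30 = 0.
Trying s = 6: the polynomial evaluates to 0, so (s - 6) is a factor.
Dividing out leaves s^2 + 4s + 5 = 0.
The quadratic formula then gives s = -2 ± 1j.

s = -2 + j, -2 - j, 6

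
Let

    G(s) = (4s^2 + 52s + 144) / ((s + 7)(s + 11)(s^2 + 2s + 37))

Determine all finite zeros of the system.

s = -4, -9

Set the numerator to zero: 4s^2 + 52s + 144 = 0, i.e. 4·(s^2 + 13s + 36) = 0.
Factoring: (s + 4)(s + 9) = 0.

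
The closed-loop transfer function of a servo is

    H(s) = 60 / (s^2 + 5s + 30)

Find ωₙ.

ωₙ ≈ 5.477 rad/s

Compare the denominator to the standard form s^2 + 2ζωₙs + ωₙ².
ωₙ² = 30, so ωₙ = √30 ≈ 5.477 rad/s.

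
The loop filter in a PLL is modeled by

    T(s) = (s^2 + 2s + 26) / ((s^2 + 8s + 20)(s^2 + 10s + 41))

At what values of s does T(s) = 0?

s = -1 ± 5j

Set the numerator to zero: s^2 + 2s + 26 = 0.
Factoring: (s^2 + 2s + 26) = 0.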